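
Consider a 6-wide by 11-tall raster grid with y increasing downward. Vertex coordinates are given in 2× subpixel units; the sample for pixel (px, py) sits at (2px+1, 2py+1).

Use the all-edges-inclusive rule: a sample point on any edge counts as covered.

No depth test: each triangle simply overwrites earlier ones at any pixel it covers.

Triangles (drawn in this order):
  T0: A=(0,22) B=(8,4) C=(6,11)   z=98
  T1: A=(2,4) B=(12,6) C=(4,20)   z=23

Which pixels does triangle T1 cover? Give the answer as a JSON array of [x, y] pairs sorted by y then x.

T0:
  2·area = 20
  edge (0, 22)→(8, 4): d=(8,-18) inclusive
  edge (8, 4)→(6, 11): d=(-2,7) inclusive
  edge (6, 11)→(0, 22): d=(-6,11) inclusive
    (3,3)@(7, 7): e=[6,1,13] → █
    (4,3)@(9, 7): e=[42,-13,-9] → ·
    (3,4)@(7, 9): e=[22,-3,1] → ·
    (2,5)@(5, 11): e=[2,7,11] → █
    (3,5)@(7, 11): e=[38,-7,-11] → ·
    (2,6)@(5, 13): e=[18,3,-1] → ·
  covered (2 px):
    · · · · · ·
    · · · · · ·
    · · · · · ·
    · · · █ · ·
    · · · · · ·
    · · █ · · ·
    · · · · · ·
    · · · · · ·
    · · · · · ·
    · · · · · ·
    · · · · · ·
T1:
  2·area = 156
  edge (2, 4)→(12, 6): d=(10,2) inclusive
  edge (12, 6)→(4, 20): d=(-8,14) inclusive
  edge (4, 20)→(2, 4): d=(-2,-16) inclusive
    (1,2)@(3, 5): e=[8,134,14] → █
    (2,2)@(5, 5): e=[4,106,46] → █
    (3,2)@(7, 5): e=[0,78,78] → █  [on edge]
    (4,2)@(9, 5): e=[-4,50,110] → ·
    (1,3)@(3, 7): e=[28,118,10] → █
    (4,3)@(9, 7): e=[16,34,106] → █
    (5,3)@(11, 7): e=[12,6,138] → █
    (1,4)@(3, 9): e=[48,102,6] → █
    (5,4)@(11, 9): e=[32,-10,134] → ·
    (1,5)@(3, 11): e=[68,86,2] → █
    (5,5)@(11, 11): e=[52,-26,130] → ·
    (1,6)@(3, 13): e=[88,70,-2] → ·
  covered (20 px):
    · · · · · ·
    · · · · · ·
    · █ █ █ · ·
    · █ █ █ █ █
    · █ █ █ █ ·
    · █ █ █ █ ·
    · · █ █ · ·
    · · █ · · ·
    · · █ · · ·
    · · · · · ·
    · · · · · ·

Result: [[1,2],[2,2],[3,2],[1,3],[2,3],[3,3],[4,3],[5,3],[1,4],[2,4],[3,4],[4,4],[1,5],[2,5],[3,5],[4,5],[2,6],[3,6],[2,7],[2,8]]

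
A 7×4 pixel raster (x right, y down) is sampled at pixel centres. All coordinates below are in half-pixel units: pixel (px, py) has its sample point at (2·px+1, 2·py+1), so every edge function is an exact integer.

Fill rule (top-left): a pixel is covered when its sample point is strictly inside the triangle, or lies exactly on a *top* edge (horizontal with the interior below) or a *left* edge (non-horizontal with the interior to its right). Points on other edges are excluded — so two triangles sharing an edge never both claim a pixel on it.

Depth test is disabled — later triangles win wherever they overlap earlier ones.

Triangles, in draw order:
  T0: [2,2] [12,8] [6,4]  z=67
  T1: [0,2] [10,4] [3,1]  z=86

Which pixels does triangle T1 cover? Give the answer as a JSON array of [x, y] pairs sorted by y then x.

T0:
  2·area = 4  (B↔C swapped to make it positive)
  edge (2, 2)→(6, 4): d=(4,2) right/bottom  bias=-1
  edge (6, 4)→(12, 8): d=(6,4) right/bottom  bias=-1
  edge (12, 8)→(2, 2): d=(-10,-6) top-left  bias=+0
    (3,2)@(7, 5): e=[2,2,0] → █  [on edge]
    (4,2)@(9, 5): e=[-2,-6,12] → ·
    (3,3)@(7, 7): e=[10,14,-20] → ·
  covered (1 px):
    · · · · · · ·
    · · · · · · ·
    · · · █ · · ·
    · · · · · · ·
T1:
  2·area = 16  (B↔C swapped to make it positive)
  edge (0, 2)→(3, 1): d=(3,-1) top-left  bias=+0
  edge (3, 1)→(10, 4): d=(7,3) right/bottom  bias=-1
  edge (10, 4)→(0, 2): d=(-10,-2) top-left  bias=+0
    (1,0)@(3, 1): e=[0,0,16] → ·  [on edge]
    (2,1)@(5, 3): e=[8,8,0] → █  [on edge]
    (3,1)@(7, 3): e=[10,2,4] → █
    (4,1)@(9, 3): e=[12,-4,8] → ·
    (2,2)@(5, 5): e=[14,22,-20] → ·
    (3,2)@(7, 5): e=[16,16,-16] → ·
  covered (2 px):
    · · · · · · ·
    · · █ █ · · ·
    · · · · · · ·
    · · · · · · ·

Answer: [[2,1],[3,1]]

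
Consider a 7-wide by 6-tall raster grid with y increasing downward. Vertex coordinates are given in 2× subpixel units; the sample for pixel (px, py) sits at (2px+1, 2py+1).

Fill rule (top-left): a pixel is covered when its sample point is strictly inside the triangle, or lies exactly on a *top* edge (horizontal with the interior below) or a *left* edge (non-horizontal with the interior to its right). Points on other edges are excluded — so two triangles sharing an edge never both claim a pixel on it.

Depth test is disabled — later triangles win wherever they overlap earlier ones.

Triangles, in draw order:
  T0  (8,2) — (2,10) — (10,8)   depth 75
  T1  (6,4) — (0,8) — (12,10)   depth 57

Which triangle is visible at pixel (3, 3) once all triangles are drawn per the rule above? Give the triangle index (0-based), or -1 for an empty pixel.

T0:
  2·area = 52  (B↔C swapped to make it positive)
  edge (8, 2)→(10, 8): d=(2,6) right/bottom  bias=-1
  edge (10, 8)→(2, 10): d=(-8,2) right/bottom  bias=-1
  edge (2, 10)→(8, 2): d=(6,-8) top-left  bias=+0
    (3,2)@(7, 5): e=[12,30,10] → #
    (4,2)@(9, 5): e=[0,26,26] → ·  [on edge]
    (2,3)@(5, 7): e=[28,18,6] → #
    (4,3)@(9, 7): e=[4,10,38] → #
    (5,3)@(11, 7): e=[-8,6,54] → ·
    (1,4)@(3, 9): e=[44,6,2] → #
    (3,4)@(7, 9): e=[20,-2,34] → ·
    (4,4)@(9, 9): e=[8,-6,50] → ·
    (1,5)@(3, 11): e=[48,-10,14] → ·
    (2,5)@(5, 11): e=[36,-14,30] → ·
    (5,5)@(11, 11): e=[0,-26,78] → ·  [on edge]
  covered (6 px):
    · · · · · · ·
    · · · · · · ·
    · · · # · · ·
    · · # # # · ·
    · # # · · · ·
    · · · · · · ·
T1:
  2·area = 60  (B↔C swapped to make it positive)
  edge (6, 4)→(12, 10): d=(6,6) right/bottom  bias=-1
  edge (12, 10)→(0, 8): d=(-12,-2) top-left  bias=+0
  edge (0, 8)→(6, 4): d=(6,-4) top-left  bias=+0
    (1,0)@(3, 1): e=[0,90,-30] → ·  [on edge]
    (2,1)@(5, 3): e=[0,70,-10] → ·  [on edge]
    (2,2)@(5, 5): e=[12,46,2] → #
    (3,2)@(7, 5): e=[0,50,10] → ·  [on edge]
    (1,3)@(3, 7): e=[36,18,6] → #
    (3,3)@(7, 7): e=[12,26,22] → #
    (4,3)@(9, 7): e=[0,30,30] → ·  [on edge]
    (1,4)@(3, 9): e=[48,-6,18] → ·
    (2,4)@(5, 9): e=[36,-2,26] → ·
    (3,4)@(7, 9): e=[24,2,34] → #
    (4,4)@(9, 9): e=[12,6,42] → #
    (5,4)@(11, 9): e=[0,10,50] → ·  [on edge]
    (6,5)@(13, 11): e=[0,-10,70] → ·  [on edge]
  covered (6 px):
    · · · · · · ·
    · · · · · · ·
    · · # · · · ·
    · # # # · · ·
    · · · # # · ·
    · · · · · · ·

Z-buffer (winner per pixel, '.' = empty):
  . . . . . . .
  . . . . . . .
  . . 1 0 . . .
  . 1 1 1 0 . .
  . 0 0 1 1 . .
  . . . . . . .

Answer: 1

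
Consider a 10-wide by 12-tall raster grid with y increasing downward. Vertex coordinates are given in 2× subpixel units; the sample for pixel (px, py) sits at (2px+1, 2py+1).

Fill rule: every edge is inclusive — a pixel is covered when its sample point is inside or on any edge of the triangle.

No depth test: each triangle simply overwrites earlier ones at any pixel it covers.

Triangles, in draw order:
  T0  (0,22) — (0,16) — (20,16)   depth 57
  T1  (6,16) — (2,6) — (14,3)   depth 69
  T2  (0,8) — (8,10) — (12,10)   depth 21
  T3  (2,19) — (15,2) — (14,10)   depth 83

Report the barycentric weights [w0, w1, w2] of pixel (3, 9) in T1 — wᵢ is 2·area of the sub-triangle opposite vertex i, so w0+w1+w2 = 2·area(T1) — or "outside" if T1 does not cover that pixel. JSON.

T0:
  2·area = 120
  edge (0, 22)→(0, 16): d=(0,-6) inclusive
  edge (0, 16)→(20, 16): d=(20,0) inclusive
  edge (20, 16)→(0, 22): d=(-20,6) inclusive
    (0,8)@(1, 17): e=[6,20,94] → #
    (1,8)@(3, 17): e=[18,20,82] → #
    (2,8)@(5, 17): e=[30,20,70] → #
    (3,8)@(7, 17): e=[42,20,58] → #
    (4,8)@(9, 17): e=[54,20,46] → #
    (5,8)@(11, 17): e=[66,20,34] → #
    (6,8)@(13, 17): e=[78,20,22] → #
    (7,8)@(15, 17): e=[90,20,10] → #
    (8,8)@(17, 17): e=[102,20,-2] → ·
    (0,9)@(1, 19): e=[6,60,54] → #
    (5,9)@(11, 19): e=[66,60,-6] → ·
    (6,9)@(13, 19): e=[78,60,-18] → ·
  covered (15 px):
    · · · · · · · · · ·
    · · · · · · · · · ·
    · · · · · · · · · ·
    · · · · · · · · · ·
    · · · · · · · · · ·
    · · · · · · · · · ·
    · · · · · · · · · ·
    · · · · · · · · · ·
    # # # # # # # # · ·
    # # # # # · · · · ·
    # # · · · · · · · ·
    · · · · · · · · · ·
T1:
  2·area = 132
  edge (6, 16)→(2, 6): d=(-4,-10) inclusive
  edge (2, 6)→(14, 3): d=(12,-3) inclusive
  edge (14, 3)→(6, 16): d=(-8,13) inclusive
    (3,2)@(7, 5): e=[54,3,75] → #
    (4,2)@(9, 5): e=[74,9,49] → #
    (5,2)@(11, 5): e=[94,15,23] → #
    (6,2)@(13, 5): e=[114,21,-3] → ·
    (1,3)@(3, 7): e=[6,15,111] → #
    (2,3)@(5, 7): e=[26,21,85] → #
    (6,3)@(13, 7): e=[106,45,-19] → ·
    (1,4)@(3, 9): e=[-2,39,95] → ·
    (2,4)@(5, 9): e=[18,45,69] → #
    (5,4)@(11, 9): e=[78,63,-9] → ·
    (2,5)@(5, 11): e=[10,69,53] → #
    (5,5)@(11, 11): e=[70,87,-25] → ·
  covered (16 px):
    · · · · · · · · · ·
    · · · · · · · · · ·
    · · · # # # · · · ·
    · # # # # # · · · ·
    · · # # # · · · · ·
    · · # # # · · · · ·
    · · # # · · · · · ·
    · · · · · · · · · ·
    · · · · · · · · · ·
    · · · · · · · · · ·
    · · · · · · · · · ·
    · · · · · · · · · ·
T2:
  2·area = 8  (B↔C swapped to make it positive)
  edge (0, 8)→(12, 10): d=(12,2) inclusive
  edge (12, 10)→(8, 10): d=(-4,0) inclusive
  edge (8, 10)→(0, 8): d=(-8,-2) inclusive
    (2,4)@(5, 9): e=[2,4,2] → #
    (3,4)@(7, 9): e=[-2,4,6] → ·
    (2,5)@(5, 11): e=[26,-4,-14] → ·
  covered (1 px):
    · · · · · · · · · ·
    · · · · · · · · · ·
    · · · · · · · · · ·
    · · · · · · · · · ·
    · · # · · · · · · ·
    · · · · · · · · · ·
    · · · · · · · · · ·
    · · · · · · · · · ·
    · · · · · · · · · ·
    · · · · · · · · · ·
    · · · · · · · · · ·
    · · · · · · · · · ·
T3:
  2·area = 87
  edge (2, 19)→(15, 2): d=(13,-17) inclusive
  edge (15, 2)→(14, 10): d=(-1,8) inclusive
  edge (14, 10)→(2, 19): d=(-12,9) inclusive
    (6,2)@(13, 5): e=[5,13,69] → #
    (7,2)@(15, 5): e=[39,-3,51] → ·
    (6,3)@(13, 7): e=[31,11,45] → #
    (7,3)@(15, 7): e=[65,-5,27] → ·
    (5,4)@(11, 9): e=[23,25,39] → #
    (7,4)@(15, 9): e=[91,-7,3] → ·
    (4,5)@(9, 11): e=[15,39,33] → #
    (6,5)@(13, 11): e=[83,7,-3] → ·
    (3,6)@(7, 13): e=[7,53,27] → #
    (5,6)@(11, 13): e=[75,21,-9] → ·
    (3,7)@(7, 15): e=[33,51,3] → #
    (4,7)@(9, 15): e=[67,35,-15] → ·
  covered (9 px):
    · · · · · · · · · ·
    · · · · · · · · · ·
    · · · · · · # · · ·
    · · · · · · # · · ·
    · · · · · # # · · ·
    · · · · # # · · · ·
    · · · # # · · · · ·
    · · · # · · · · · ·
    · · · · · · · · · ·
    · · · · · · · · · ·
    · · · · · · · · · ·
    · · · · · · · · · ·

Result: "outside"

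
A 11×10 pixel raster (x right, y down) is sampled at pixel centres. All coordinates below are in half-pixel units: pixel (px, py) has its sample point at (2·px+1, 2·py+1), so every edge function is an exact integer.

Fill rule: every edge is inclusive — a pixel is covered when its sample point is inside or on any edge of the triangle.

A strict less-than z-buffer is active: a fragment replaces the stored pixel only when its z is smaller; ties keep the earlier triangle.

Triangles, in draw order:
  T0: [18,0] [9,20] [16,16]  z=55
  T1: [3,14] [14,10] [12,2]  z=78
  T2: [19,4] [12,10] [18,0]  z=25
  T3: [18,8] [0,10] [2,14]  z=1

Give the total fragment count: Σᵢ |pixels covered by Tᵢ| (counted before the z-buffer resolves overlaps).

T0:
  2·area = 104  (B↔C swapped to make it positive)
  edge (18, 0)→(16, 16): d=(-2,16) inclusive
  edge (16, 16)→(9, 20): d=(-7,4) inclusive
  edge (9, 20)→(18, 0): d=(9,-20) inclusive
    (8,1)@(17, 3): e=[10,87,7] → X
    (9,1)@(19, 3): e=[-22,79,47] → .
    (8,2)@(17, 5): e=[6,73,25] → X
    (9,2)@(19, 5): e=[-26,65,65] → .
    (7,3)@(15, 7): e=[34,67,3] → X
    (9,3)@(19, 7): e=[-30,51,83] → .
    (7,4)@(15, 9): e=[30,53,21] → X
    (8,4)@(17, 9): e=[-2,45,61] → .
    (7,5)@(15, 11): e=[26,39,39] → X
    (8,5)@(17, 11): e=[-6,31,79] → .
    (6,6)@(13, 13): e=[54,33,17] → X
    (8,6)@(17, 13): e=[-10,17,97] → .
  covered (12 px):
    . . . . . . . . . . .
    . . . . . . . . X . .
    . . . . . . . . X . .
    . . . . . . . X X . .
    . . . . . . . X . . .
    . . . . . . . X . . .
    . . . . . . X X . . .
    . . . . . . X X . . .
    . . . . . X X . . . .
    . . . . . . . . . . .
T1:
  2·area = 96  (B↔C swapped to make it positive)
  edge (3, 14)→(12, 2): d=(9,-12) inclusive
  edge (12, 2)→(14, 10): d=(2,8) inclusive
  edge (14, 10)→(3, 14): d=(-11,4) inclusive
    (5,2)@(11, 5): e=[15,14,67] → X
    (6,2)@(13, 5): e=[39,-2,59] → .
    (4,3)@(9, 7): e=[9,34,53] → X
    (6,3)@(13, 7): e=[57,2,37] → X
    (7,3)@(15, 7): e=[81,-14,29] → .
    (3,4)@(7, 9): e=[3,54,39] → X
    (7,4)@(15, 9): e=[99,-10,7] → .
    (3,5)@(7, 11): e=[21,58,17] → X
    (6,5)@(13, 11): e=[93,10,-7] → .
    (2,6)@(5, 13): e=[15,78,3] → X
    (3,6)@(7, 13): e=[39,62,-5] → .
    (4,6)@(9, 13): e=[63,46,-13] → .
  covered (12 px):
    . . . . . . . . . . .
    . . . . . . . . . . .
    . . . . . X . . . . .
    . . . . X X X . . . .
    . . . X X X X . . . .
    . . . X X X . . . . .
    . . X . . . . . . . .
    . . . . . . . . . . .
    . . . . . . . . . . .
    . . . . . . . . . . .
T2:
  2·area = 34
  edge (19, 4)→(12, 10): d=(-7,6) inclusive
  edge (12, 10)→(18, 0): d=(6,-10) inclusive
  edge (18, 0)→(19, 4): d=(1,4) inclusive
    (8,1)@(17, 3): e=[19,8,7] → X
    (9,1)@(19, 3): e=[7,28,-1] → .
    (7,2)@(15, 5): e=[17,0,17] → X  [on edge]
    (9,2)@(19, 5): e=[-7,40,1] → .
    (7,3)@(15, 7): e=[3,12,19] → X
    (8,3)@(17, 7): e=[-9,32,11] → .
    (6,4)@(13, 9): e=[1,4,29] → X
    (7,4)@(15, 9): e=[-11,24,21] → .
    (6,5)@(13, 11): e=[-13,16,31] → .
    (4,7)@(9, 15): e=[-17,0,51] → .  [on edge]
  covered (5 px):
    . . . . . . . . . . .
    . . . . . . . . X . .
    . . . . . . . X X . .
    . . . . . . . X . . .
    . . . . . . X . . . .
    . . . . . . . . . . .
    . . . . . . . . . . .
    . . . . . . . . . . .
    . . . . . . . . . . .
    . . . . . . . . . . .
T3:
  2·area = 76  (B↔C swapped to make it positive)
  edge (18, 8)→(2, 14): d=(-16,6) inclusive
  edge (2, 14)→(0, 10): d=(-2,-4) inclusive
  edge (0, 10)→(18, 8): d=(18,-2) inclusive
    (4,4)@(9, 9): e=[38,38,0] → X  [on edge]
    (5,4)@(11, 9): e=[26,46,4] → X
    (6,4)@(13, 9): e=[14,54,8] → X
    (7,4)@(15, 9): e=[2,62,12] → X
    (8,4)@(17, 9): e=[-10,70,16] → .
    (0,5)@(1, 11): e=[54,2,20] → X
    (1,5)@(3, 11): e=[42,10,24] → X
    (2,5)@(5, 11): e=[30,18,28] → X
    (3,5)@(7, 11): e=[18,26,32] → X
    (5,5)@(11, 11): e=[-6,42,40] → .
    (6,5)@(13, 11): e=[-18,50,44] → .
    (7,5)@(15, 11): e=[-30,58,48] → .
  covered (10 px):
    . . . . . . . . . . .
    . . . . . . . . . . .
    . . . . . . . . . . .
    . . . . . . . . . . .
    . . . . X X X X . . .
    X X X X X . . . . . .
    . X . . . . . . . . .
    . . . . . . . . . . .
    . . . . . . . . . . .
    . . . . . . . . . . .

Answer: 39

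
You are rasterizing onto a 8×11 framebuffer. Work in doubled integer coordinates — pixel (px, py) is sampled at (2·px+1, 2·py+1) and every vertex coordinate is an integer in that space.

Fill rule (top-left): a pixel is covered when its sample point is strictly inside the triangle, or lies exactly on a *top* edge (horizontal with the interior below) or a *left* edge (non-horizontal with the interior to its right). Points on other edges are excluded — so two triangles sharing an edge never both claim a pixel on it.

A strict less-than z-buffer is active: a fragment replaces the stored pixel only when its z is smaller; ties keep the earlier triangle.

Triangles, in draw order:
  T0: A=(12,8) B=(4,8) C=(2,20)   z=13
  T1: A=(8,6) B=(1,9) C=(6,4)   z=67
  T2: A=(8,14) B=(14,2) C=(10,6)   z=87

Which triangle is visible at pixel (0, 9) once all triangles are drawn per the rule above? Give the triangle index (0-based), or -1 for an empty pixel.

T0:
  2·area = 96  (B↔C swapped to make it positive)
  edge (12, 8)→(2, 20): d=(-10,12) right/bottom  bias=-1
  edge (2, 20)→(4, 8): d=(2,-12) top-left  bias=+0
  edge (4, 8)→(12, 8): d=(8,0) top-left  bias=+0
    (2,4)@(5, 9): e=[74,14,8] → #
    (3,4)@(7, 9): e=[50,38,8] → #
    (4,4)@(9, 9): e=[26,62,8] → #
    (5,4)@(11, 9): e=[2,86,8] → #
    (6,4)@(13, 9): e=[-22,110,8] → ·
    (2,5)@(5, 11): e=[54,18,24] → #
    (5,5)@(11, 11): e=[-18,90,24] → ·
    (2,6)@(5, 13): e=[34,22,40] → #
    (4,6)@(9, 13): e=[-14,70,40] → ·
    (1,7)@(3, 15): e=[38,2,56] → #
    (3,7)@(7, 15): e=[-10,50,56] → ·
    (1,8)@(3, 17): e=[18,6,72] → #
  covered (12 px):
    · · · · · · · ·
    · · · · · · · ·
    · · · · · · · ·
    · · · · · · · ·
    · · # # # # · ·
    · · # # # · · ·
    · · # # · · · ·
    · # # · · · · ·
    · # · · · · · ·
    · · · · · · · ·
    · · · · · · · ·
T1:
  2·area = 20
  edge (8, 6)→(1, 9): d=(-7,3) right/bottom  bias=-1
  edge (1, 9)→(6, 4): d=(5,-5) top-left  bias=+0
  edge (6, 4)→(8, 6): d=(2,2) right/bottom  bias=-1
    (1,0)@(3, 1): e=[50,-30,0] → ·  [on edge]
    (4,0)@(9, 1): e=[32,0,-12] → ·  [on edge]
    (2,1)@(5, 3): e=[30,-10,0] → ·  [on edge]
    (3,1)@(7, 3): e=[24,0,-4] → ·  [on edge]
    (7,1)@(15, 3): e=[0,40,-20] → ·  [on edge]
    (2,2)@(5, 5): e=[16,0,4] → #  [on edge]
    (3,2)@(7, 5): e=[10,10,0] → ·  [on edge]
    (1,3)@(3, 7): e=[8,0,12] → #  [on edge]
    (3,3)@(7, 7): e=[-4,20,4] → ·
    (4,3)@(9, 7): e=[-10,30,0] → ·  [on edge]
    (0,4)@(1, 9): e=[0,0,20] → ·  [on edge]
    (1,4)@(3, 9): e=[-6,10,16] → ·
    (5,4)@(11, 9): e=[-30,50,0] → ·  [on edge]
    (6,5)@(13, 11): e=[-50,70,0] → ·  [on edge]
    (7,6)@(15, 13): e=[-70,90,0] → ·  [on edge]
  covered (3 px):
    · · · · · · · ·
    · · · · · · · ·
    · · # · · · · ·
    · # # · · · · ·
    · · · · · · · ·
    · · · · · · · ·
    · · · · · · · ·
    · · · · · · · ·
    · · · · · · · ·
    · · · · · · · ·
    · · · · · · · ·
T2:
  2·area = 24  (B↔C swapped to make it positive)
  edge (8, 14)→(10, 6): d=(2,-8) top-left  bias=+0
  edge (10, 6)→(14, 2): d=(4,-4) top-left  bias=+0
  edge (14, 2)→(8, 14): d=(-6,12) right/bottom  bias=-1
    (7,0)@(15, 1): e=[30,0,-6] → ·  [on edge]
    (6,1)@(13, 3): e=[18,0,6] → #  [on edge]
    (7,1)@(15, 3): e=[34,8,-18] → ·
    (5,2)@(11, 5): e=[6,0,18] → #  [on edge]
    (6,2)@(13, 5): e=[22,8,-6] → ·
    (4,3)@(9, 7): e=[-6,0,30] → ·  [on edge]
    (5,3)@(11, 7): e=[10,8,6] → #
    (6,3)@(13, 7): e=[26,16,-18] → ·
    (3,4)@(7, 9): e=[-18,0,42] → ·  [on edge]
    (5,4)@(11, 9): e=[14,16,-6] → ·
    (2,5)@(5, 11): e=[-30,0,54] → ·  [on edge]
    (4,5)@(9, 11): e=[2,16,6] → #
    (1,6)@(3, 13): e=[-42,0,66] → ·  [on edge]
    (0,7)@(1, 15): e=[-54,0,78] → ·  [on edge]
  covered (4 px):
    · · · · · · · ·
    · · · · · · # ·
    · · · · · # · ·
    · · · · · # · ·
    · · · · · · · ·
    · · · · # · · ·
    · · · · · · · ·
    · · · · · · · ·
    · · · · · · · ·
    · · · · · · · ·
    · · · · · · · ·

Z-buffer (winner per pixel, '.' = empty):
  . . . . . . . .
  . . . . . . 2 .
  . . 1 . . 2 . .
  . 1 1 . . 2 . .
  . . 0 0 0 0 . .
  . . 0 0 0 . . .
  . . 0 0 . . . .
  . 0 0 . . . . .
  . 0 . . . . . .
  . . . . . . . .
  . . . . . . . .

Result: -1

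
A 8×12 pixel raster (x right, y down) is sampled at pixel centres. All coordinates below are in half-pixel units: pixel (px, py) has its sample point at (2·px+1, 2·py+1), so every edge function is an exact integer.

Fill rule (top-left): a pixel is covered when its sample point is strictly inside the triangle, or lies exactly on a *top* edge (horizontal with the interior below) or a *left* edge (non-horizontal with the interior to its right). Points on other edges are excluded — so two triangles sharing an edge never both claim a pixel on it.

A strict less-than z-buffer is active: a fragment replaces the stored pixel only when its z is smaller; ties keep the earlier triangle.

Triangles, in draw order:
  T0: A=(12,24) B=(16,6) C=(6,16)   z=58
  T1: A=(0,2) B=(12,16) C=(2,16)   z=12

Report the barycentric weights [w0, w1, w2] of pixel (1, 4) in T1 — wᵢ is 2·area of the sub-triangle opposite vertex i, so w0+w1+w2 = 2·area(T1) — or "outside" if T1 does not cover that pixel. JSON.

T0:
  2·area = 140  (B↔C swapped to make it positive)
  edge (12, 24)→(6, 16): d=(-6,-8) top-left  bias=+0
  edge (6, 16)→(16, 6): d=(10,-10) top-left  bias=+0
  edge (16, 6)→(12, 24): d=(-4,18) right/bottom  bias=-1
    (7,3)@(15, 7): e=[126,0,14] → █  [on edge]
    (6,4)@(13, 9): e=[98,0,42] → █  [on edge]
    (5,5)@(11, 11): e=[70,0,70] → █  [on edge]
    (7,5)@(15, 11): e=[102,40,-2] → ·
    (4,6)@(9, 13): e=[42,0,98] → █  [on edge]
    (7,6)@(15, 13): e=[90,60,-10] → ·
    (3,7)@(7, 15): e=[14,0,126] → █  [on edge]
    (7,7)@(15, 15): e=[78,80,-18] → ·
    (2,8)@(5, 17): e=[-14,0,154] → ·  [on edge]
    (3,8)@(7, 17): e=[2,20,118] → █
    (7,8)@(15, 17): e=[66,100,-26] → ·
    (1,9)@(3, 19): e=[-42,0,182] → ·  [on edge]
    (0,10)@(1, 21): e=[-70,0,210] → ·  [on edge]
  covered (20 px):
    · · · · · · · ·
    · · · · · · · ·
    · · · · · · · ·
    · · · · · · · █
    · · · · · · █ █
    · · · · · █ █ ·
    · · · · █ █ █ ·
    · · · █ █ █ █ ·
    · · · █ █ █ █ ·
    · · · · █ █ █ ·
    · · · · · █ · ·
    · · · · · · · ·
T1:
  2·area = 140
  edge (0, 2)→(12, 16): d=(12,14) right/bottom  bias=-1
  edge (12, 16)→(2, 16): d=(-10,0) right/bottom  bias=-1
  edge (2, 16)→(0, 2): d=(-2,-14) top-left  bias=+0
    (0,2)@(1, 5): e=[22,110,8] → █
    (1,2)@(3, 5): e=[-6,110,36] → ·
    (0,3)@(1, 7): e=[46,90,4] → █
    (1,3)@(3, 7): e=[18,90,32] → █
    (2,3)@(5, 7): e=[-10,90,60] → ·
    (0,4)@(1, 9): e=[70,70,0] → █  [on edge]
    (2,4)@(5, 9): e=[14,70,56] → █
    (3,4)@(7, 9): e=[-14,70,84] → ·
    (0,5)@(1, 11): e=[94,50,-4] → ·
    (1,5)@(3, 11): e=[66,50,24] → █
    (3,5)@(7, 11): e=[10,50,80] → █
    (4,5)@(9, 11): e=[-18,50,108] → ·
    (1,11)@(3, 23): e=[210,-70,0] → ·  [on edge]
  covered (18 px):
    · · · · · · · ·
    · · · · · · · ·
    █ · · · · · · ·
    █ █ · · · · · ·
    █ █ █ · · · · ·
    · █ █ █ · · · ·
    · █ █ █ █ · · ·
    · █ █ █ █ █ · ·
    · · · · · · · ·
    · · · · · · · ·
    · · · · · · · ·
    · · · · · · · ·

Result: [70,28,42]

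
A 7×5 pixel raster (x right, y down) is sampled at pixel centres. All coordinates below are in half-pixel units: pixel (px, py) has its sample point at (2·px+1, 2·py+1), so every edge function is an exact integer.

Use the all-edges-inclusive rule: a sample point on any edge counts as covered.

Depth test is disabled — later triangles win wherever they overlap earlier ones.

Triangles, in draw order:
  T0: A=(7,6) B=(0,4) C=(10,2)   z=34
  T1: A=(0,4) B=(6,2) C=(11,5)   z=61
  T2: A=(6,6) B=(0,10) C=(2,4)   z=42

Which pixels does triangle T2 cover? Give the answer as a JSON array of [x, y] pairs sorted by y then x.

T0:
  2·area = 34
  edge (7, 6)→(0, 4): d=(-7,-2) inclusive
  edge (0, 4)→(10, 2): d=(10,-2) inclusive
  edge (10, 2)→(7, 6): d=(-3,4) inclusive
    (2,1)@(5, 3): e=[17,0,17] → █  [on edge]
    (3,1)@(7, 3): e=[21,4,9] → █
    (4,1)@(9, 3): e=[25,8,1] → █
    (5,1)@(11, 3): e=[29,12,-7] → ·
    (2,2)@(5, 5): e=[3,20,11] → █
    (4,2)@(9, 5): e=[11,28,-5] → ·
    (2,3)@(5, 7): e=[-11,40,5] → ·
    (3,3)@(7, 7): e=[-7,44,-3] → ·
  covered (5 px):
    · · · · · · ·
    · · █ █ █ · ·
    · · █ █ · · ·
    · · · · · · ·
    · · · · · · ·
T1:
  2·area = 28
  edge (0, 4)→(6, 2): d=(6,-2) inclusive
  edge (6, 2)→(11, 5): d=(5,3) inclusive
  edge (11, 5)→(0, 4): d=(-11,-1) inclusive
    (4,0)@(9, 1): e=[0,-14,42] → ·  [on edge]
    (1,1)@(3, 3): e=[0,14,14] → █  [on edge]
    (2,1)@(5, 3): e=[4,8,16] → █
    (3,1)@(7, 3): e=[8,2,18] → █
    (4,1)@(9, 3): e=[12,-4,20] → ·
    (1,2)@(3, 5): e=[12,24,-8] → ·
    (2,2)@(5, 5): e=[16,18,-6] → ·
    (3,2)@(7, 5): e=[20,12,-4] → ·
    (5,2)@(11, 5): e=[28,0,0] → █  [on edge]
    (6,2)@(13, 5): e=[32,-6,2] → ·
    (5,3)@(11, 7): e=[40,10,-22] → ·
  covered (4 px):
    · · · · · · ·
    · █ █ █ · · ·
    · · · · · █ ·
    · · · · · · ·
    · · · · · · ·
T2:
  2·area = 28
  edge (6, 6)→(0, 10): d=(-6,4) inclusive
  edge (0, 10)→(2, 4): d=(2,-6) inclusive
  edge (2, 4)→(6, 6): d=(4,2) inclusive
    (1,0)@(3, 1): e=[42,0,-14] → ·  [on edge]
    (1,2)@(3, 5): e=[18,8,2] → █
    (2,2)@(5, 5): e=[10,20,-2] → ·
    (0,3)@(1, 7): e=[14,0,14] → █  [on edge]
    (2,3)@(5, 7): e=[-2,24,6] → ·
    (0,4)@(1, 9): e=[2,4,22] → █
    (1,4)@(3, 9): e=[-6,16,18] → ·
  covered (4 px):
    · · · · · · ·
    · · · · · · ·
    · █ · · · · ·
    █ █ · · · · ·
    █ · · · · · ·

Final: [[1,2],[0,3],[1,3],[0,4]]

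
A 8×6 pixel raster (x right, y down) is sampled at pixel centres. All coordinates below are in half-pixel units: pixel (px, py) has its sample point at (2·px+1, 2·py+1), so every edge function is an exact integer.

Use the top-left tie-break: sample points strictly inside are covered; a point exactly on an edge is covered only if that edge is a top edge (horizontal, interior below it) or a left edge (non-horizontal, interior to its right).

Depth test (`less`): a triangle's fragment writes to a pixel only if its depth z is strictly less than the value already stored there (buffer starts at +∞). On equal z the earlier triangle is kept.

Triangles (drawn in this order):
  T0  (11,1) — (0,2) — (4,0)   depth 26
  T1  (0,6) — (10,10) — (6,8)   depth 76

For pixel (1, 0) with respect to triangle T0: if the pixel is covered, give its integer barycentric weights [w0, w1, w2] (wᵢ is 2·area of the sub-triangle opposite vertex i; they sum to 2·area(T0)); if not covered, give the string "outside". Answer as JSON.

T0:
  2·area = 18
  edge (11, 1)→(0, 2): d=(-11,1) right/bottom  bias=-1
  edge (0, 2)→(4, 0): d=(4,-2) top-left  bias=+0
  edge (4, 0)→(11, 1): d=(7,1) right/bottom  bias=-1
    (1,0)@(3, 1): e=[8,2,8] → X
    (2,0)@(5, 1): e=[6,6,6] → X
    (3,0)@(7, 1): e=[4,10,4] → X
    (4,0)@(9, 1): e=[2,14,2] → X
    (5,0)@(11, 1): e=[0,18,0] → .  [on edge]
    (1,1)@(3, 3): e=[-14,10,22] → .
    (2,1)@(5, 3): e=[-16,14,20] → .
    (3,1)@(7, 3): e=[-18,18,18] → .
    (4,1)@(9, 3): e=[-20,22,16] → .
  covered (4 px):
    . X X X X . . .
    . . . . . . . .
    . . . . . . . .
    . . . . . . . .
    . . . . . . . .
    . . . . . . . .
T1:
  2·area = 4  (B↔C swapped to make it positive)
  edge (0, 6)→(6, 8): d=(6,2) right/bottom  bias=-1
  edge (6, 8)→(10, 10): d=(4,2) right/bottom  bias=-1
  edge (10, 10)→(0, 6): d=(-10,-4) top-left  bias=+0
    (1,3)@(3, 7): e=[0,2,2] → .  [on edge]
    (4,4)@(9, 9): e=[0,-2,6] → .  [on edge]
    (7,5)@(15, 11): e=[0,-6,10] → .  [on edge]
  covered (0 px):
    . . . . . . . .
    . . . . . . . .
    . . . . . . . .
    . . . . . . . .
    . . . . . . . .
    . . . . . . . .

Result: [2,8,8]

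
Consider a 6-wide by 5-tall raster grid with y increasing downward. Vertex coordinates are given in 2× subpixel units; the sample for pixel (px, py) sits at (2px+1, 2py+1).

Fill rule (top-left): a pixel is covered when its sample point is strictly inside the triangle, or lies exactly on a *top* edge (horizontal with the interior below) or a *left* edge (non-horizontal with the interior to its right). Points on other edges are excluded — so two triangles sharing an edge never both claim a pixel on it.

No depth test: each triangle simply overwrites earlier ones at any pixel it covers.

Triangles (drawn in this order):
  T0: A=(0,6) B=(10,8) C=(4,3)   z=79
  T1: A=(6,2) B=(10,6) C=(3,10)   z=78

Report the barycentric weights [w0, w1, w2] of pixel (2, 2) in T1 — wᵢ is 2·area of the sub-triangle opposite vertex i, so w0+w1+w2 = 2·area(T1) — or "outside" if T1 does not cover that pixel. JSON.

T0:
  2·area = 38  (B↔C swapped to make it positive)
  edge (0, 6)→(4, 3): d=(4,-3) top-left  bias=+0
  edge (4, 3)→(10, 8): d=(6,5) right/bottom  bias=-1
  edge (10, 8)→(0, 6): d=(-10,-2) top-left  bias=+0
    (1,2)@(3, 5): e=[5,17,16] → X
    (2,2)@(5, 5): e=[11,7,20] → X
    (3,2)@(7, 5): e=[17,-3,24] → .
    (1,3)@(3, 7): e=[13,29,-4] → .
    (2,3)@(5, 7): e=[19,19,0] → X  [on edge]
    (3,3)@(7, 7): e=[25,9,4] → X
    (4,3)@(9, 7): e=[31,-1,8] → .
    (2,4)@(5, 9): e=[27,31,-20] → .
    (3,4)@(7, 9): e=[33,21,-16] → .
  covered (4 px):
    . . . . . .
    . . . . . .
    . X X . . .
    . . X X . .
    . . . . . .
T1:
  2·area = 44
  edge (6, 2)→(10, 6): d=(4,4) right/bottom  bias=-1
  edge (10, 6)→(3, 10): d=(-7,4) right/bottom  bias=-1
  edge (3, 10)→(6, 2): d=(3,-8) top-left  bias=+0
    (2,0)@(5, 1): e=[0,55,-11] → .  [on edge]
    (3,1)@(7, 3): e=[0,33,11] → .  [on edge]
    (2,2)@(5, 5): e=[16,27,1] → X
    (3,2)@(7, 5): e=[8,19,17] → X
    (4,2)@(9, 5): e=[0,11,33] → .  [on edge]
    (2,3)@(5, 7): e=[24,13,7] → X
    (4,3)@(9, 7): e=[8,-3,39] → .
    (5,3)@(11, 7): e=[0,-11,55] → .  [on edge]
    (2,4)@(5, 9): e=[32,-1,13] → .
    (3,4)@(7, 9): e=[24,-9,29] → .
  covered (4 px):
    . . . . . .
    . . . . . .
    . . X X . .
    . . X X . .
    . . . . . .

Answer: [27,1,16]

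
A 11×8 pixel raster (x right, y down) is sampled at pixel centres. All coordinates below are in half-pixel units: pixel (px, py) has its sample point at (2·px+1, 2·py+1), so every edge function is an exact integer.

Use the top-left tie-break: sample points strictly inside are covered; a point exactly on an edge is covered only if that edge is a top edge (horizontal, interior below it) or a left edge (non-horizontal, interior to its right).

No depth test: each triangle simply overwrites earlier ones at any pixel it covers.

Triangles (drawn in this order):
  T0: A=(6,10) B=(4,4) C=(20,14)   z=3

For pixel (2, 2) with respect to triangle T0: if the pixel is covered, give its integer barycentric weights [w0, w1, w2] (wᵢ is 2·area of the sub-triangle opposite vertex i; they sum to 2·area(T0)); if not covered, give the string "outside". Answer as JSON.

T0:
  2·area = 76
  edge (6, 10)→(4, 4): d=(-2,-6) top-left  bias=+0
  edge (4, 4)→(20, 14): d=(16,10) right/bottom  bias=-1
  edge (20, 14)→(6, 10): d=(-14,-4) top-left  bias=+0
    (1,0)@(3, 1): e=[0,-38,114] → ·  [on edge]
    (2,2)@(5, 5): e=[4,6,66] → █
    (3,2)@(7, 5): e=[16,-14,74] → ·
    (2,3)@(5, 7): e=[0,38,38] → █  [on edge]
    (3,3)@(7, 7): e=[12,18,46] → █
    (4,3)@(9, 7): e=[24,-2,54] → ·
    (2,4)@(5, 9): e=[-4,70,10] → ·
    (3,4)@(7, 9): e=[8,50,18] → █
    (4,4)@(9, 9): e=[20,30,26] → █
    (5,4)@(11, 9): e=[32,10,34] → █
    (6,4)@(13, 9): e=[44,-10,42] → ·
    (3,5)@(7, 11): e=[4,82,-10] → ·
    (3,6)@(7, 13): e=[0,114,-38] → ·  [on edge]
  covered (10 px):
    · · · · · · · · · · ·
    · · · · · · · · · · ·
    · · █ · · · · · · · ·
    · · █ █ · · · · · · ·
    · · · █ █ █ · · · · ·
    · · · · · █ █ █ · · ·
    · · · · · · · · █ · ·
    · · · · · · · · · · ·

Final: [6,66,4]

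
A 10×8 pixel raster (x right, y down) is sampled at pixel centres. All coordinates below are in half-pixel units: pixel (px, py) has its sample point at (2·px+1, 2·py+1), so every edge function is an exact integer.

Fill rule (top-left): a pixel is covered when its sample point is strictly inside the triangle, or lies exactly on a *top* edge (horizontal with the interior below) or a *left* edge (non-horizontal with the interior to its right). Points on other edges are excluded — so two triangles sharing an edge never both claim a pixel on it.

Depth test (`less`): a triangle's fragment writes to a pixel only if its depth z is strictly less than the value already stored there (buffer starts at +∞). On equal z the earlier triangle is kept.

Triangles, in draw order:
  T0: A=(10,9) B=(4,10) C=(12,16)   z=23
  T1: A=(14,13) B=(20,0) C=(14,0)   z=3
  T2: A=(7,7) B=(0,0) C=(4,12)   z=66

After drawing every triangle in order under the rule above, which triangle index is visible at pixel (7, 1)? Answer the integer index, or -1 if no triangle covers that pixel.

T0:
  2·area = 44  (B↔C swapped to make it positive)
  edge (10, 9)→(12, 16): d=(2,7) right/bottom  bias=-1
  edge (12, 16)→(4, 10): d=(-8,-6) top-left  bias=+0
  edge (4, 10)→(10, 9): d=(6,-1) top-left  bias=+0
    (3,5)@(7, 11): e=[25,10,9] → █
    (4,5)@(9, 11): e=[11,22,11] → █
    (5,5)@(11, 11): e=[-3,34,13] → ·
    (3,6)@(7, 13): e=[29,-6,21] → ·
    (4,6)@(9, 13): e=[15,6,23] → █
    (5,6)@(11, 13): e=[1,18,25] → █
    (6,6)@(13, 13): e=[-13,30,27] → ·
    (4,7)@(9, 15): e=[19,-10,35] → ·
    (5,7)@(11, 15): e=[5,2,37] → █
    (6,7)@(13, 15): e=[-9,14,39] → ·
  covered (5 px):
    · · · · · · · · · ·
    · · · · · · · · · ·
    · · · · · · · · · ·
    · · · · · · · · · ·
    · · · · · · · · · ·
    · · · █ █ · · · · ·
    · · · · █ █ · · · ·
    · · · · · █ · · · ·
T1:
  2·area = 78  (B↔C swapped to make it positive)
  edge (14, 13)→(14, 0): d=(0,-13) top-left  bias=+0
  edge (14, 0)→(20, 0): d=(6,0) top-left  bias=+0
  edge (20, 0)→(14, 13): d=(-6,13) right/bottom  bias=-1
    (7,0)@(15, 1): e=[13,6,59] → █
    (8,0)@(17, 1): e=[39,6,33] → █
    (9,0)@(19, 1): e=[65,6,7] → █
    (7,1)@(15, 3): e=[13,18,47] → █
    (9,1)@(19, 3): e=[65,18,-5] → ·
    (7,2)@(15, 5): e=[13,30,35] → █
    (9,2)@(19, 5): e=[65,30,-17] → ·
    (7,3)@(15, 7): e=[13,42,23] → █
    (8,3)@(17, 7): e=[39,42,-3] → ·
    (7,4)@(15, 9): e=[13,54,11] → █
    (8,4)@(17, 9): e=[39,54,-15] → ·
    (7,5)@(15, 11): e=[13,66,-1] → ·
  covered (9 px):
    · · · · · · · █ █ █
    · · · · · · · █ █ ·
    · · · · · · · █ █ ·
    · · · · · · · █ · ·
    · · · · · · · █ · ·
    · · · · · · · · · ·
    · · · · · · · · · ·
    · · · · · · · · · ·
T2:
  2·area = 56  (B↔C swapped to make it positive)
  edge (7, 7)→(4, 12): d=(-3,5) right/bottom  bias=-1
  edge (4, 12)→(0, 0): d=(-4,-12) top-left  bias=+0
  edge (0, 0)→(7, 7): d=(7,7) right/bottom  bias=-1
    (0,0)@(1, 1): e=[48,8,0] → ·  [on edge]
    (0,1)@(1, 3): e=[42,0,14] → █  [on edge]
    (1,1)@(3, 3): e=[32,24,0] → ·  [on edge]
    (0,2)@(1, 5): e=[36,-8,28] → ·
    (1,2)@(3, 5): e=[26,16,14] → █
    (2,2)@(5, 5): e=[16,40,0] → ·  [on edge]
    (1,3)@(3, 7): e=[20,8,28] → █
    (2,3)@(5, 7): e=[10,32,14] → █
    (3,3)@(7, 7): e=[0,56,0] → ·  [on edge]
    (1,4)@(3, 9): e=[14,0,42] → █  [on edge]
    (3,4)@(7, 9): e=[-6,48,14] → ·
    (4,4)@(9, 9): e=[-16,72,0] → ·  [on edge]
    (5,5)@(11, 11): e=[-32,88,0] → ·  [on edge]
    (6,6)@(13, 13): e=[-48,104,0] → ·  [on edge]
    (2,7)@(5, 15): e=[-14,0,70] → ·  [on edge]
    (7,7)@(15, 15): e=[-64,120,0] → ·  [on edge]
  covered (6 px):
    · · · · · · · · · ·
    █ · · · · · · · · ·
    · █ · · · · · · · ·
    · █ █ · · · · · · ·
    · █ █ · · · · · · ·
    · · · · · · · · · ·
    · · · · · · · · · ·
    · · · · · · · · · ·

Z-buffer (winner per pixel, '.' = empty):
  . . . . . . . 1 1 1
  2 . . . . . . 1 1 .
  . 2 . . . . . 1 1 .
  . 2 2 . . . . 1 . .
  . 2 2 . . . . 1 . .
  . . . 0 0 . . . . .
  . . . . 0 0 . . . .
  . . . . . 0 . . . .

Answer: 1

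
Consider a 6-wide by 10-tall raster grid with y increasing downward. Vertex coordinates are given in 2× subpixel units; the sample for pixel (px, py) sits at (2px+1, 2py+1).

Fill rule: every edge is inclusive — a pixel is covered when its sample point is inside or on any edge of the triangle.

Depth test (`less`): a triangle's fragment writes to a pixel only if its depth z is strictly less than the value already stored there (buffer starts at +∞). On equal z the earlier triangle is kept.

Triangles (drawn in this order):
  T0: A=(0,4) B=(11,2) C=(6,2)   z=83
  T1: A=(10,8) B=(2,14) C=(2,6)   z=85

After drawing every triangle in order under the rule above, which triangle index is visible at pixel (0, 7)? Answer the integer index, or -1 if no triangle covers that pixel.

T0:
  2·area = 10  (B↔C swapped to make it positive)
  edge (0, 4)→(6, 2): d=(6,-2) inclusive
  edge (6, 2)→(11, 2): d=(5,0) inclusive
  edge (11, 2)→(0, 4): d=(-11,2) inclusive
    (4,0)@(9, 1): e=[0,-5,15] → ·  [on edge]
    (1,1)@(3, 3): e=[0,5,5] → #  [on edge]
    (2,1)@(5, 3): e=[4,5,1] → #
    (3,1)@(7, 3): e=[8,5,-3] → ·
    (1,2)@(3, 5): e=[12,15,-17] → ·
    (2,2)@(5, 5): e=[16,15,-21] → ·
  covered (2 px):
    · · · · · ·
    · # # · · ·
    · · · · · ·
    · · · · · ·
    · · · · · ·
    · · · · · ·
    · · · · · ·
    · · · · · ·
    · · · · · ·
    · · · · · ·
T1:
  2·area = 64
  edge (10, 8)→(2, 14): d=(-8,6) inclusive
  edge (2, 14)→(2, 6): d=(0,-8) inclusive
  edge (2, 6)→(10, 8): d=(8,2) inclusive
    (1,3)@(3, 7): e=[50,8,6] → #
    (2,3)@(5, 7): e=[38,24,2] → #
    (3,3)@(7, 7): e=[26,40,-2] → ·
    (1,4)@(3, 9): e=[34,8,22] → #
    (3,4)@(7, 9): e=[10,40,14] → #
    (4,4)@(9, 9): e=[-2,56,10] → ·
    (1,5)@(3, 11): e=[18,8,38] → #
    (3,5)@(7, 11): e=[-6,40,30] → ·
    (1,6)@(3, 13): e=[2,8,54] → #
    (2,6)@(5, 13): e=[-10,24,50] → ·
    (1,7)@(3, 15): e=[-14,8,70] → ·
  covered (8 px):
    · · · · · ·
    · · · · · ·
    · · · · · ·
    · # # · · ·
    · # # # · ·
    · # # · · ·
    · # · · · ·
    · · · · · ·
    · · · · · ·
    · · · · · ·

Z-buffer (winner per pixel, '.' = empty):
  . . . . . .
  . 0 0 . . .
  . . . . . .
  . 1 1 . . .
  . 1 1 1 . .
  . 1 1 . . .
  . 1 . . . .
  . . . . . .
  . . . . . .
  . . . . . .

Result: -1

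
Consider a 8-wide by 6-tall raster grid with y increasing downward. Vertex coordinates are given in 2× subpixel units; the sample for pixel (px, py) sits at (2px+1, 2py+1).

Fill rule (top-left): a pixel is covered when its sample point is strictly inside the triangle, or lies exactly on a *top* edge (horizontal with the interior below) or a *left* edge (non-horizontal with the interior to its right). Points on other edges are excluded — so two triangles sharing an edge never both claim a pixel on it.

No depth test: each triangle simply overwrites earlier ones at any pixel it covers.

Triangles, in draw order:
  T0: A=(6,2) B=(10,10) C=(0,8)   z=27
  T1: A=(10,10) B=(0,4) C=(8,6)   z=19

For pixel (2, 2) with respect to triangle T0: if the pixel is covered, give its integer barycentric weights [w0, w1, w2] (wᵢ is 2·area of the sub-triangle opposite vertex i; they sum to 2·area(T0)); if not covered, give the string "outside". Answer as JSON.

T0:
  2·area = 72
  edge (6, 2)→(10, 10): d=(4,8) right/bottom  bias=-1
  edge (10, 10)→(0, 8): d=(-10,-2) top-left  bias=+0
  edge (0, 8)→(6, 2): d=(6,-6) top-left  bias=+0
    (3,0)@(7, 1): e=[-12,84,0] → ·  [on edge]
    (2,1)@(5, 3): e=[12,60,0] → █  [on edge]
    (3,1)@(7, 3): e=[-4,64,12] → ·
    (1,2)@(3, 5): e=[36,36,0] → █  [on edge]
    (3,2)@(7, 5): e=[4,44,24] → █
    (4,2)@(9, 5): e=[-12,48,36] → ·
    (0,3)@(1, 7): e=[60,12,0] → █  [on edge]
    (4,3)@(9, 7): e=[-4,28,48] → ·
    (0,4)@(1, 9): e=[68,-8,12] → ·
    (1,4)@(3, 9): e=[52,-4,24] → ·
    (2,4)@(5, 9): e=[36,0,36] → █  [on edge]
    (4,4)@(9, 9): e=[4,8,60] → █
    (7,5)@(15, 11): e=[-36,0,108] → ·  [on edge]
  covered (11 px):
    · · · · · · · ·
    · · █ · · · · ·
    · █ █ █ · · · ·
    █ █ █ █ · · · ·
    · · █ █ █ · · ·
    · · · · · · · ·
T1:
  2·area = 28
  edge (10, 10)→(0, 4): d=(-10,-6) top-left  bias=+0
  edge (0, 4)→(8, 6): d=(8,2) right/bottom  bias=-1
  edge (8, 6)→(10, 10): d=(2,4) right/bottom  bias=-1
    (1,2)@(3, 5): e=[8,2,18] → █
    (2,2)@(5, 5): e=[20,-2,10] → ·
    (1,3)@(3, 7): e=[-12,18,22] → ·
    (2,3)@(5, 7): e=[0,14,14] → █  [on edge]
    (3,3)@(7, 7): e=[12,10,6] → █
    (4,3)@(9, 7): e=[24,6,-2] → ·
    (2,4)@(5, 9): e=[-20,30,18] → ·
    (3,4)@(7, 9): e=[-8,26,10] → ·
    (4,4)@(9, 9): e=[4,22,2] → █
    (5,4)@(11, 9): e=[16,18,-6] → ·
    (4,5)@(9, 11): e=[-16,38,6] → ·
  covered (4 px):
    · · · · · · · ·
    · · · · · · · ·
    · █ · · · · · ·
    · · █ █ · · · ·
    · · · · █ · · ·
    · · · · · · · ·

Final: [40,12,20]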